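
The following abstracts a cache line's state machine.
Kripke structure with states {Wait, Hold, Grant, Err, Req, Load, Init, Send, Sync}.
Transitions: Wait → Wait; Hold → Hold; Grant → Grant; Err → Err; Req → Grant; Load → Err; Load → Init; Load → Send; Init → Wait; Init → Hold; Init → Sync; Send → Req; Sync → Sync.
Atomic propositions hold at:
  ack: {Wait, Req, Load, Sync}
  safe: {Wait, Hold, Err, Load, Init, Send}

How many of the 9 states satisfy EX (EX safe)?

5

Sat(EX safe) = {s : some successor in {Wait, Hold, Err, Load, Init, Send}} = {Wait, Hold, Err, Load, Init}
Sat(EX (EX safe)) = {s : some successor in {Wait, Hold, Err, Load, Init}} = {Wait, Hold, Err, Load, Init}
|Sat(EX (EX safe))| = |{Wait, Hold, Err, Load, Init}| = 5.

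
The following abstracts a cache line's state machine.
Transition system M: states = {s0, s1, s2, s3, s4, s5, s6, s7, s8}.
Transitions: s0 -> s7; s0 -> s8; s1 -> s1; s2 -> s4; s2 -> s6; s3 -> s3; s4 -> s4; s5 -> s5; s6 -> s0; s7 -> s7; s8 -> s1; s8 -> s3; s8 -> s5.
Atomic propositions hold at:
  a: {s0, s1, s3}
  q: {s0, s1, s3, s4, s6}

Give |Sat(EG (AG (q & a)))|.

2

Sat(q & a) = {s0, s1, s3}
AG (q & a): greatest fixpoint, start Z0 = {s0, s1, s3}, keep only states in Sat with every successor in Z. Z1 = {s1, s3}; fixed.
Sat(AG (q & a)) = {s1, s3}
EG (AG (q & a)): greatest fixpoint, start Z0 = {s1, s3}, keep only states in Sat with some successor in Z. Already a fixed point.
Sat(EG (AG (q & a))) = {s1, s3}
|Sat(EG (AG (q & a)))| = |{s1, s3}| = 2.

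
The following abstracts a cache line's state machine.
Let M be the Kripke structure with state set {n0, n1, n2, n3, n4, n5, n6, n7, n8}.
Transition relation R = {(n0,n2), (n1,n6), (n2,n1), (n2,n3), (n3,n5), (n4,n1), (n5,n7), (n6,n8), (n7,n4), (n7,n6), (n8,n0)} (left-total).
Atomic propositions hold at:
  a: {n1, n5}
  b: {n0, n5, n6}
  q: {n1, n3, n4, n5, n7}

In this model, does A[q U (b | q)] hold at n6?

Yes

Sat(b | q) = {n0, n1, n3, n4, n5, n6, n7}
A[q U (b | q)]: least fixpoint, start Z0 = Sat((b | q)) = {n0, n1, n3, n4, n5, n6, n7}, add states in Sat(q) with every successor in Z. Already a fixed point.
Sat(A[q U (b | q)]) = {n0, n1, n3, n4, n5, n6, n7}
n6 ∈ Sat(A[q U (b | q)]) = {n0, n1, n3, n4, n5, n6, n7}, so the formula holds at n6.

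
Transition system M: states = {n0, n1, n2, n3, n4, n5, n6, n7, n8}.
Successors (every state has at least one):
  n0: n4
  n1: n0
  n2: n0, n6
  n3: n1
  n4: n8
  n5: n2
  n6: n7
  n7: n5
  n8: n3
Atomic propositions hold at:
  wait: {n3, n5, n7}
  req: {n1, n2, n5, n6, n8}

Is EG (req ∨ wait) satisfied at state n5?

Sat(req ∨ wait) = {n1, n2, n3, n5, n6, n7, n8}
EG (req ∨ wait): greatest fixpoint, start Z0 = {n1, n2, n3, n5, n6, n7, n8}, keep only states in Sat with some successor in Z. Z1 = {n2, n3, n5, n6, n7, n8}; Z2 = {n2, n5, n6, n7, n8}; Z3 = {n2, n5, n6, n7}; fixed.
Sat(EG (req ∨ wait)) = {n2, n5, n6, n7}
n5 ∈ Sat(EG (req ∨ wait)) = {n2, n5, n6, n7}, so the formula holds at n5.

Yes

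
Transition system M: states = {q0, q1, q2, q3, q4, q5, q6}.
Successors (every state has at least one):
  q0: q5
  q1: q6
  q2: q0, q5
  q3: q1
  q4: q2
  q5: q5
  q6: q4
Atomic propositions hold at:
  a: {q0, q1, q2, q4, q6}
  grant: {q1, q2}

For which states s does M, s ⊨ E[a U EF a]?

{q0, q1, q2, q3, q4, q6}

EF a: least fixpoint, start Z0 = {q0, q1, q2, q4, q6}, add states with some successor in Z. Z1 = {q0, q1, q2, q3, q4, q6}; fixed.
Sat(EF a) = {q0, q1, q2, q3, q4, q6}
E[a U EF a]: least fixpoint, start Z0 = Sat(EF a) = {q0, q1, q2, q3, q4, q6}, add states in Sat(a) with some successor in Z. Already a fixed point.
Sat(E[a U EF a]) = {q0, q1, q2, q3, q4, q6}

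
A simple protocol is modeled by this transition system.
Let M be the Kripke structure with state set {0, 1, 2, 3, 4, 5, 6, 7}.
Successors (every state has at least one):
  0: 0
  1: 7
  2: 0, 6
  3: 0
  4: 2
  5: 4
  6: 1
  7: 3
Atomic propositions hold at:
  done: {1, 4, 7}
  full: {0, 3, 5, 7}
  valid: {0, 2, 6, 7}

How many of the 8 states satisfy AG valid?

AG valid: greatest fixpoint, start Z0 = {0, 2, 6, 7}, keep only states in Sat with every successor in Z. Z1 = {0, 2}; Z2 = {0}; fixed.
Sat(AG valid) = {0}
|Sat(AG valid)| = |{0}| = 1.

1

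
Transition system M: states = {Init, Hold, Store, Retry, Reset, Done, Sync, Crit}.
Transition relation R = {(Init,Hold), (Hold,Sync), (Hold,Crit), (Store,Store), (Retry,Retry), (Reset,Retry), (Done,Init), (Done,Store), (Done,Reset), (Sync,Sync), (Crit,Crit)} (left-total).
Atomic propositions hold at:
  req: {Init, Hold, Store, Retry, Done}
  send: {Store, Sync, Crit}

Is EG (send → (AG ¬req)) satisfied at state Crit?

Yes

Sat(¬req) = {Reset, Sync, Crit}
AG ¬req: greatest fixpoint, start Z0 = {Reset, Sync, Crit}, keep only states in Sat with every successor in Z. Z1 = {Sync, Crit}; fixed.
Sat(AG ¬req) = {Sync, Crit}
Sat(send → (AG ¬req)) = {Init, Hold, Retry, Reset, Done, Sync, Crit}
EG (send → (AG ¬req)): greatest fixpoint, start Z0 = {Init, Hold, Retry, Reset, Done, Sync, Crit}, keep only states in Sat with some successor in Z. Already a fixed point.
Sat(EG (send → (AG ¬req))) = {Init, Hold, Retry, Reset, Done, Sync, Crit}
Crit ∈ Sat(EG (send → (AG ¬req))) = {Init, Hold, Retry, Reset, Done, Sync, Crit}, so the formula holds at Crit.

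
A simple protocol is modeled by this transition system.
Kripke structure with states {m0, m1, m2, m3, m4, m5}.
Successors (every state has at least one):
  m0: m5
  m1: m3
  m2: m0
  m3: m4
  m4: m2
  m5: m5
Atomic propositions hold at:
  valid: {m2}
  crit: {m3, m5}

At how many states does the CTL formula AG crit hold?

1

AG crit: greatest fixpoint, start Z0 = {m3, m5}, keep only states in Sat with every successor in Z. Z1 = {m5}; fixed.
Sat(AG crit) = {m5}
|Sat(AG crit)| = |{m5}| = 1.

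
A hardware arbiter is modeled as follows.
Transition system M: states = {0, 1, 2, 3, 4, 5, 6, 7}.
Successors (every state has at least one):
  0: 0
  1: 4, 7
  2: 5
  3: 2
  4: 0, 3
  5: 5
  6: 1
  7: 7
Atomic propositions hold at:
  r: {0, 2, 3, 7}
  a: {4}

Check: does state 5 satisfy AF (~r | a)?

Yes

Sat(~r) = {1, 4, 5, 6}
Sat(~r | a) = {1, 4, 5, 6}
AF (~r | a): least fixpoint, start Z0 = {1, 4, 5, 6}, add states with every successor in Z. Z1 = {1, 2, 4, 5, 6}; Z2 = {1, 2, 3, 4, 5, 6}; fixed.
Sat(AF (~r | a)) = {1, 2, 3, 4, 5, 6}
5 ∈ Sat(AF (~r | a)) = {1, 2, 3, 4, 5, 6}, so the formula holds at 5.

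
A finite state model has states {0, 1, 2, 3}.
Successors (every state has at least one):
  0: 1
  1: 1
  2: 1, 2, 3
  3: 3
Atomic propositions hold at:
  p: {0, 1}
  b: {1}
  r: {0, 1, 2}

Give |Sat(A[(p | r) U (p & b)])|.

Sat(p | r) = {0, 1, 2}
Sat(p & b) = {1}
A[(p | r) U (p & b)]: least fixpoint, start Z0 = Sat((p & b)) = {1}, add states in Sat(p | r) with every successor in Z. Z1 = {0, 1}; fixed.
Sat(A[(p | r) U (p & b)]) = {0, 1}
|Sat(A[(p | r) U (p & b)])| = |{0, 1}| = 2.

2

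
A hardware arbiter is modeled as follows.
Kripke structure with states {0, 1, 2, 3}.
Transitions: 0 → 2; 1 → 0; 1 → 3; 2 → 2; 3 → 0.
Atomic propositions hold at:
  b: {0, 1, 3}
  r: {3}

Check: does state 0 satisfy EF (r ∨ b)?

Yes

Sat(r ∨ b) = {0, 1, 3}
EF (r ∨ b): least fixpoint, start Z0 = {0, 1, 3}, add states with some successor in Z. Already a fixed point.
Sat(EF (r ∨ b)) = {0, 1, 3}
0 ∈ Sat(EF (r ∨ b)) = {0, 1, 3}, so the formula holds at 0.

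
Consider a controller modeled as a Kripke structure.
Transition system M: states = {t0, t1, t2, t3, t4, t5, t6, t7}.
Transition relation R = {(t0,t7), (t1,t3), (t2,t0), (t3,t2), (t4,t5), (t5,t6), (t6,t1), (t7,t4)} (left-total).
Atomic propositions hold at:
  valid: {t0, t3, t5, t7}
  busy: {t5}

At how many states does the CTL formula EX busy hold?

Sat(EX busy) = {s : some successor in {t5}} = {t4}
|Sat(EX busy)| = |{t4}| = 1.

1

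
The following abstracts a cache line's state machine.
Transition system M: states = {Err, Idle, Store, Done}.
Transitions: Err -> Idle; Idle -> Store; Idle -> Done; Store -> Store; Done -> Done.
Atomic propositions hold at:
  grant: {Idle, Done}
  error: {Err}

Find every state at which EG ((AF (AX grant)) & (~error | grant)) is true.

Sat(AX grant) = {s : every successor in {Idle, Done}} = {Err, Done}
AF (AX grant): least fixpoint, start Z0 = {Err, Done}, add states with every successor in Z. Already a fixed point.
Sat(AF (AX grant)) = {Err, Done}
Sat(~error) = {Idle, Store, Done}
Sat(~error | grant) = {Idle, Store, Done}
Sat((AF (AX grant)) & (~error | grant)) = {Done}
EG ((AF (AX grant)) & (~error | grant)): greatest fixpoint, start Z0 = {Done}, keep only states in Sat with some successor in Z. Already a fixed point.
Sat(EG ((AF (AX grant)) & (~error | grant))) = {Done}

{Done}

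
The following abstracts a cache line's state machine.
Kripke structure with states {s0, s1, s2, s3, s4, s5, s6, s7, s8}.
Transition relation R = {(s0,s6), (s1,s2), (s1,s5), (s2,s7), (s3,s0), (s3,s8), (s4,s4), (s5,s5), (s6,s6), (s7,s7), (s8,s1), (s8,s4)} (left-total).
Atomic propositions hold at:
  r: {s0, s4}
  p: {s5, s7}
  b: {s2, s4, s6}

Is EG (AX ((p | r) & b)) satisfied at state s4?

Sat(p | r) = {s0, s4, s5, s7}
Sat((p | r) & b) = {s4}
Sat(AX ((p | r) & b)) = {s : every successor in {s4}} = {s4}
EG (AX ((p | r) & b)): greatest fixpoint, start Z0 = {s4}, keep only states in Sat with some successor in Z. Already a fixed point.
Sat(EG (AX ((p | r) & b))) = {s4}
s4 ∈ Sat(EG (AX ((p | r) & b))) = {s4}, so the formula holds at s4.

Yes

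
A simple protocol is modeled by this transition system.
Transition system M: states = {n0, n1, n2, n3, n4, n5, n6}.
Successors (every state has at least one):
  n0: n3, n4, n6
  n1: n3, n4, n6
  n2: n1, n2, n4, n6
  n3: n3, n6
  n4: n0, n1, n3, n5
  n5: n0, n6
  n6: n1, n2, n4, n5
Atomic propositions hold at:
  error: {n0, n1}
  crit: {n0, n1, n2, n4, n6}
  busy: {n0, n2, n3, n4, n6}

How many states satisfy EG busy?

EG busy: greatest fixpoint, start Z0 = {n0, n2, n3, n4, n6}, keep only states in Sat with some successor in Z. Already a fixed point.
Sat(EG busy) = {n0, n2, n3, n4, n6}
|Sat(EG busy)| = |{n0, n2, n3, n4, n6}| = 5.

5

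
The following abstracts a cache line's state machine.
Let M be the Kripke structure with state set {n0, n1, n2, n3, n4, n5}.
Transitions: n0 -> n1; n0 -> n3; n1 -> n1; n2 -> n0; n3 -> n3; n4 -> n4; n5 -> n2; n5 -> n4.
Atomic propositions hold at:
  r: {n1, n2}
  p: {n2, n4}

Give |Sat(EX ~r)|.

Sat(~r) = {n0, n3, n4, n5}
Sat(EX ~r) = {s : some successor in {n0, n3, n4, n5}} = {n0, n2, n3, n4, n5}
|Sat(EX ~r)| = |{n0, n2, n3, n4, n5}| = 5.

5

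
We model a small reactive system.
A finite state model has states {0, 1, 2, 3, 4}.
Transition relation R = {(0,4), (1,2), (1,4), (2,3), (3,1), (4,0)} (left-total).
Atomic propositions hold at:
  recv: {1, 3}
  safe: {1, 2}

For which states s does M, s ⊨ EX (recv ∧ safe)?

Sat(recv ∧ safe) = {1}
Sat(EX (recv ∧ safe)) = {s : some successor in {1}} = {3}

{3}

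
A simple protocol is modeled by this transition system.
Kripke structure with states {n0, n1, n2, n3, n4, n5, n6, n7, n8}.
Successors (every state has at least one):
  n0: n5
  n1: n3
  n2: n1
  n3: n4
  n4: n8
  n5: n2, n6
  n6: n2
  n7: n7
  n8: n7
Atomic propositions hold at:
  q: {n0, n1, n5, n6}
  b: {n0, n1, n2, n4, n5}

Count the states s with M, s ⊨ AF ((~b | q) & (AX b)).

Sat(~b) = {n3, n6, n7, n8}
Sat(~b | q) = {n0, n1, n3, n5, n6, n7, n8}
Sat(AX b) = {s : every successor in {n0, n1, n2, n4, n5}} = {n0, n2, n3, n6}
Sat((~b | q) & (AX b)) = {n0, n3, n6}
AF ((~b | q) & (AX b)): least fixpoint, start Z0 = {n0, n3, n6}, add states with every successor in Z. Z1 = {n0, n1, n3, n6}; Z2 = {n0, n1, n2, n3, n6}; Z3 = {n0, n1, n2, n3, n5, n6}; fixed.
Sat(AF ((~b | q) & (AX b))) = {n0, n1, n2, n3, n5, n6}
|Sat(AF ((~b | q) & (AX b)))| = |{n0, n1, n2, n3, n5, n6}| = 6.

6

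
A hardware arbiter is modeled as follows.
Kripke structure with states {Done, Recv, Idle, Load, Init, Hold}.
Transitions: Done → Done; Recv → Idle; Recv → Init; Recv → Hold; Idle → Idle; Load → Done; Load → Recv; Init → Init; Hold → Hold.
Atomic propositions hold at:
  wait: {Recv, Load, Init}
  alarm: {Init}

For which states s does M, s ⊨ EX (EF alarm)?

EF alarm: least fixpoint, start Z0 = {Init}, add states with some successor in Z. Z1 = {Recv, Init}; Z2 = {Recv, Load, Init}; fixed.
Sat(EF alarm) = {Recv, Load, Init}
Sat(EX (EF alarm)) = {s : some successor in {Recv, Load, Init}} = {Recv, Load, Init}

{Recv, Load, Init}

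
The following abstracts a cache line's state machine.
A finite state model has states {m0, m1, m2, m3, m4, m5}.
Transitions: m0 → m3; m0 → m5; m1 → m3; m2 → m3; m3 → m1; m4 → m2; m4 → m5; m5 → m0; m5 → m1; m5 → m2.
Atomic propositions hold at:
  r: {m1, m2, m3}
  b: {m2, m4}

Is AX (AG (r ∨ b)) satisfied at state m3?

Sat(r ∨ b) = {m1, m2, m3, m4}
AG (r ∨ b): greatest fixpoint, start Z0 = {m1, m2, m3, m4}, keep only states in Sat with every successor in Z. Z1 = {m1, m2, m3}; fixed.
Sat(AG (r ∨ b)) = {m1, m2, m3}
Sat(AX (AG (r ∨ b))) = {s : every successor in {m1, m2, m3}} = {m1, m2, m3}
m3 ∈ Sat(AX (AG (r ∨ b))) = {m1, m2, m3}, so the formula holds at m3.

Yes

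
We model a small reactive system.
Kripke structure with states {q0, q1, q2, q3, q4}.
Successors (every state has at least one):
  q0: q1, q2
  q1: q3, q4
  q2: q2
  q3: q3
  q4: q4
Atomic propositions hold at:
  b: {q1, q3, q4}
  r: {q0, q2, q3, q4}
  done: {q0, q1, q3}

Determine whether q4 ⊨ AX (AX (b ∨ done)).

Sat(b ∨ done) = {q0, q1, q3, q4}
Sat(AX (b ∨ done)) = {s : every successor in {q0, q1, q3, q4}} = {q1, q3, q4}
Sat(AX (AX (b ∨ done))) = {s : every successor in {q1, q3, q4}} = {q1, q3, q4}
q4 ∈ Sat(AX (AX (b ∨ done))) = {q1, q3, q4}, so the formula holds at q4.

Yes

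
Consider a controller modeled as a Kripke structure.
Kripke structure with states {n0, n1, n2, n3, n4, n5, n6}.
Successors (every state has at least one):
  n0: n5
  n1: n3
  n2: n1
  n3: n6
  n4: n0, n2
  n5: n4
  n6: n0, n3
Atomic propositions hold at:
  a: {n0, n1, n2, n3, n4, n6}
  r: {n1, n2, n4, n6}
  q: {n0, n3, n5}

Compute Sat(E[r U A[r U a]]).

A[r U a]: least fixpoint, start Z0 = Sat(a) = {n0, n1, n2, n3, n4, n6}, add states in Sat(r) with every successor in Z. Already a fixed point.
Sat(A[r U a]) = {n0, n1, n2, n3, n4, n6}
E[r U A[r U a]]: least fixpoint, start Z0 = Sat(A[r U a]) = {n0, n1, n2, n3, n4, n6}, add states in Sat(r) with some successor in Z. Already a fixed point.
Sat(E[r U A[r U a]]) = {n0, n1, n2, n3, n4, n6}

{n0, n1, n2, n3, n4, n6}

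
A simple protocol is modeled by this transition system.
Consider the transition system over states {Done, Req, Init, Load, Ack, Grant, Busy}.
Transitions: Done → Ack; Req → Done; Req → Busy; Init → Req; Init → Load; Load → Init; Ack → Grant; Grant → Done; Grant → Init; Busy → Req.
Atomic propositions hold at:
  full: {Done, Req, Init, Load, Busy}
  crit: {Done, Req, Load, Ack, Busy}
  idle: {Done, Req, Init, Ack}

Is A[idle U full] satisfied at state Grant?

No

A[idle U full]: least fixpoint, start Z0 = Sat(full) = {Done, Req, Init, Load, Busy}, add states in Sat(idle) with every successor in Z. Already a fixed point.
Sat(A[idle U full]) = {Done, Req, Init, Load, Busy}
Grant ∉ Sat(A[idle U full]) = {Done, Req, Init, Load, Busy}, so the formula does not hold at Grant.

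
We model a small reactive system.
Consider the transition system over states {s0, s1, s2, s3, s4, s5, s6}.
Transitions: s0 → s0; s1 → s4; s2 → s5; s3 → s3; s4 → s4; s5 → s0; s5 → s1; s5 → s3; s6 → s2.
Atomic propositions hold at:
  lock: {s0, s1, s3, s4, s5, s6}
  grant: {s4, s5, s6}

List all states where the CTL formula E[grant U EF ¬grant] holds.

Sat(¬grant) = {s0, s1, s2, s3}
EF ¬grant: least fixpoint, start Z0 = {s0, s1, s2, s3}, add states with some successor in Z. Z1 = {s0, s1, s2, s3, s5, s6}; fixed.
Sat(EF ¬grant) = {s0, s1, s2, s3, s5, s6}
E[grant U EF ¬grant]: least fixpoint, start Z0 = Sat(EF ¬grant) = {s0, s1, s2, s3, s5, s6}, add states in Sat(grant) with some successor in Z. Already a fixed point.
Sat(E[grant U EF ¬grant]) = {s0, s1, s2, s3, s5, s6}

{s0, s1, s2, s3, s5, s6}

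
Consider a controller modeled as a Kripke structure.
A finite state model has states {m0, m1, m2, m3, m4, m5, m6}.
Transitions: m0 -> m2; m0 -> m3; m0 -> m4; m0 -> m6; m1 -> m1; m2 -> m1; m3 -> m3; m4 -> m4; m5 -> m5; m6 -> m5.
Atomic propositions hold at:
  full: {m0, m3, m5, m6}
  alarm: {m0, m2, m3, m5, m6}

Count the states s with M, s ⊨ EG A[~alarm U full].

4

Sat(~alarm) = {m1, m4}
A[~alarm U full]: least fixpoint, start Z0 = Sat(full) = {m0, m3, m5, m6}, add states in Sat(~alarm) with every successor in Z. Already a fixed point.
Sat(A[~alarm U full]) = {m0, m3, m5, m6}
EG A[~alarm U full]: greatest fixpoint, start Z0 = {m0, m3, m5, m6}, keep only states in Sat with some successor in Z. Already a fixed point.
Sat(EG A[~alarm U full]) = {m0, m3, m5, m6}
|Sat(EG A[~alarm U full])| = |{m0, m3, m5, m6}| = 4.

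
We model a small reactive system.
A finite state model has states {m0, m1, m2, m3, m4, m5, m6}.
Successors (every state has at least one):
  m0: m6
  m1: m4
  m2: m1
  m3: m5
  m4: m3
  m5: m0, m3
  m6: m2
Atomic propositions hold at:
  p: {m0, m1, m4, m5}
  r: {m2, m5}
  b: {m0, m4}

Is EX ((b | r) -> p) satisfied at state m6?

No

Sat(b | r) = {m0, m2, m4, m5}
Sat((b | r) -> p) = {m0, m1, m3, m4, m5, m6}
Sat(EX ((b | r) -> p)) = {s : some successor in {m0, m1, m3, m4, m5, m6}} = {m0, m1, m2, m3, m4, m5}
m6 ∉ Sat(EX ((b | r) -> p)) = {m0, m1, m2, m3, m4, m5}, so the formula does not hold at m6.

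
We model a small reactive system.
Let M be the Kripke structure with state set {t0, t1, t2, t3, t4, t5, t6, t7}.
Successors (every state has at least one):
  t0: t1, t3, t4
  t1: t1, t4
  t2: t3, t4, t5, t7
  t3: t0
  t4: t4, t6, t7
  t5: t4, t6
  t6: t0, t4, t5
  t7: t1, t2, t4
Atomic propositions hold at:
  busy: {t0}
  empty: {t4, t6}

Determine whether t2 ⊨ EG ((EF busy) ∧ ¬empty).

EF busy: least fixpoint, start Z0 = {t0}, add states with some successor in Z. Z1 = {t0, t3, t6}; Z2 = {t0, t2, t3, t4, t5, t6}; Z3 = {t0, t1, t2, t3, t4, t5, t6, t7}; fixed.
Sat(EF busy) = {t0, t1, t2, t3, t4, t5, t6, t7}
Sat(¬empty) = {t0, t1, t2, t3, t5, t7}
Sat((EF busy) ∧ ¬empty) = {t0, t1, t2, t3, t5, t7}
EG ((EF busy) ∧ ¬empty): greatest fixpoint, start Z0 = {t0, t1, t2, t3, t5, t7}, keep only states in Sat with some successor in Z. Z1 = {t0, t1, t2, t3, t7}; fixed.
Sat(EG ((EF busy) ∧ ¬empty)) = {t0, t1, t2, t3, t7}
t2 ∈ Sat(EG ((EF busy) ∧ ¬empty)) = {t0, t1, t2, t3, t7}, so the formula holds at t2.

Yes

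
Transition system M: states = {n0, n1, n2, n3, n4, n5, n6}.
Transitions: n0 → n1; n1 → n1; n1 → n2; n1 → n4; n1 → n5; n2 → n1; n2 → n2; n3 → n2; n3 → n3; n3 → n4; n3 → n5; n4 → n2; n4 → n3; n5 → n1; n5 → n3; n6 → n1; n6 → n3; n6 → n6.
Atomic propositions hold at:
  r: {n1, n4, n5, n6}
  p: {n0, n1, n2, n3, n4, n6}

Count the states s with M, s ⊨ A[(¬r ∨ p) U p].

6

Sat(¬r) = {n0, n2, n3}
Sat(¬r ∨ p) = {n0, n1, n2, n3, n4, n6}
A[(¬r ∨ p) U p]: least fixpoint, start Z0 = Sat(p) = {n0, n1, n2, n3, n4, n6}, add states in Sat(¬r ∨ p) with every successor in Z. Already a fixed point.
Sat(A[(¬r ∨ p) U p]) = {n0, n1, n2, n3, n4, n6}
|Sat(A[(¬r ∨ p) U p])| = |{n0, n1, n2, n3, n4, n6}| = 6.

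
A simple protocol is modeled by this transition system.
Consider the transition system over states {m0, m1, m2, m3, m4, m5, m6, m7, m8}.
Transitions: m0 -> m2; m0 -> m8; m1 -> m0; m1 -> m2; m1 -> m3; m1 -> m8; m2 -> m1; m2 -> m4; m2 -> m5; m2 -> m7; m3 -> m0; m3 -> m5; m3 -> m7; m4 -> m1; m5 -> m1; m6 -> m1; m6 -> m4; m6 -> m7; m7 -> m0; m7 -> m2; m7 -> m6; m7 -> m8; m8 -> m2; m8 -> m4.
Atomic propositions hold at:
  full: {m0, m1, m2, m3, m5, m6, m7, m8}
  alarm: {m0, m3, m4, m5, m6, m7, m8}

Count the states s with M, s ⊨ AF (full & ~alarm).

6

Sat(~alarm) = {m1, m2}
Sat(full & ~alarm) = {m1, m2}
AF (full & ~alarm): least fixpoint, start Z0 = {m1, m2}, add states with every successor in Z. Z1 = {m1, m2, m4, m5}; Z2 = {m1, m2, m4, m5, m8}; Z3 = {m0, m1, m2, m4, m5, m8}; fixed.
Sat(AF (full & ~alarm)) = {m0, m1, m2, m4, m5, m8}
|Sat(AF (full & ~alarm))| = |{m0, m1, m2, m4, m5, m8}| = 6.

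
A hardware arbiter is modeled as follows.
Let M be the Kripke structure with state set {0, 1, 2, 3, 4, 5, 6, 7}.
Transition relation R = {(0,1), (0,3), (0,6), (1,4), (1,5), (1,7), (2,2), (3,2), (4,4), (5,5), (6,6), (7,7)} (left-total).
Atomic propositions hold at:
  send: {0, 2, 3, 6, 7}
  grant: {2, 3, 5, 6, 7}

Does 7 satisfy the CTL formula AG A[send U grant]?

A[send U grant]: least fixpoint, start Z0 = Sat(grant) = {2, 3, 5, 6, 7}, add states in Sat(send) with every successor in Z. Already a fixed point.
Sat(A[send U grant]) = {2, 3, 5, 6, 7}
AG A[send U grant]: greatest fixpoint, start Z0 = {2, 3, 5, 6, 7}, keep only states in Sat with every successor in Z. Already a fixed point.
Sat(AG A[send U grant]) = {2, 3, 5, 6, 7}
7 ∈ Sat(AG A[send U grant]) = {2, 3, 5, 6, 7}, so the formula holds at 7.

Yes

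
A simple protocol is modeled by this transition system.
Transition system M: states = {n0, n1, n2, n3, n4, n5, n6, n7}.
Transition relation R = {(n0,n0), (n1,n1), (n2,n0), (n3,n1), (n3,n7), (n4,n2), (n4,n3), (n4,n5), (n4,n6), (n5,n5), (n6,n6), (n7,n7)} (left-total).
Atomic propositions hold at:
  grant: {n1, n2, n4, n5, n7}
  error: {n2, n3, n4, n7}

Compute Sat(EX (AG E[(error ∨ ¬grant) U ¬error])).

Sat(¬grant) = {n0, n3, n6}
Sat(error ∨ ¬grant) = {n0, n2, n3, n4, n6, n7}
Sat(¬error) = {n0, n1, n5, n6}
E[(error ∨ ¬grant) U ¬error]: least fixpoint, start Z0 = Sat(¬error) = {n0, n1, n5, n6}, add states in Sat(error ∨ ¬grant) with some successor in Z. Z1 = {n0, n1, n2, n3, n4, n5, n6}; fixed.
Sat(E[(error ∨ ¬grant) U ¬error]) = {n0, n1, n2, n3, n4, n5, n6}
AG E[(error ∨ ¬grant) U ¬error]: greatest fixpoint, start Z0 = {n0, n1, n2, n3, n4, n5, n6}, keep only states in Sat with every successor in Z. Z1 = {n0, n1, n2, n4, n5, n6}; Z2 = {n0, n1, n2, n5, n6}; fixed.
Sat(AG E[(error ∨ ¬grant) U ¬error]) = {n0, n1, n2, n5, n6}
Sat(EX (AG E[(error ∨ ¬grant) U ¬error])) = {s : some successor in {n0, n1, n2, n5, n6}} = {n0, n1, n2, n3, n4, n5, n6}

{n0, n1, n2, n3, n4, n5, n6}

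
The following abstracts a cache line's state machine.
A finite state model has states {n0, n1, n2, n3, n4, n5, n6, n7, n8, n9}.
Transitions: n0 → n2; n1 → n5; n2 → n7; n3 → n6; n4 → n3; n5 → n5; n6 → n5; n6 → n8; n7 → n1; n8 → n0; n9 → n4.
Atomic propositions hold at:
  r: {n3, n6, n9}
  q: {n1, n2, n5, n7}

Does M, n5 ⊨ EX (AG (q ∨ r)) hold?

Sat(q ∨ r) = {n1, n2, n3, n5, n6, n7, n9}
AG (q ∨ r): greatest fixpoint, start Z0 = {n1, n2, n3, n5, n6, n7, n9}, keep only states in Sat with every successor in Z. Z1 = {n1, n2, n3, n5, n7}; Z2 = {n1, n2, n5, n7}; fixed.
Sat(AG (q ∨ r)) = {n1, n2, n5, n7}
Sat(EX (AG (q ∨ r))) = {s : some successor in {n1, n2, n5, n7}} = {n0, n1, n2, n5, n6, n7}
n5 ∈ Sat(EX (AG (q ∨ r))) = {n0, n1, n2, n5, n6, n7}, so the formula holds at n5.

Yes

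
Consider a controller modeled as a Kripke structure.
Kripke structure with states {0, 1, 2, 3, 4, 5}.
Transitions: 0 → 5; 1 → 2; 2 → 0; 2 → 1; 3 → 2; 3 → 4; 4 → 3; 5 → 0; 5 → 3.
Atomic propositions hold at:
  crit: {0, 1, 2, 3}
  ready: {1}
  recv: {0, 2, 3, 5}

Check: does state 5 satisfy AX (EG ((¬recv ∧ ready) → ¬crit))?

Yes

Sat(¬recv) = {1, 4}
Sat(¬recv ∧ ready) = {1}
Sat(¬crit) = {4, 5}
Sat((¬recv ∧ ready) → ¬crit) = {0, 2, 3, 4, 5}
EG ((¬recv ∧ ready) → ¬crit): greatest fixpoint, start Z0 = {0, 2, 3, 4, 5}, keep only states in Sat with some successor in Z. Already a fixed point.
Sat(EG ((¬recv ∧ ready) → ¬crit)) = {0, 2, 3, 4, 5}
Sat(AX (EG ((¬recv ∧ ready) → ¬crit))) = {s : every successor in {0, 2, 3, 4, 5}} = {0, 1, 3, 4, 5}
5 ∈ Sat(AX (EG ((¬recv ∧ ready) → ¬crit))) = {0, 1, 3, 4, 5}, so the formula holds at 5.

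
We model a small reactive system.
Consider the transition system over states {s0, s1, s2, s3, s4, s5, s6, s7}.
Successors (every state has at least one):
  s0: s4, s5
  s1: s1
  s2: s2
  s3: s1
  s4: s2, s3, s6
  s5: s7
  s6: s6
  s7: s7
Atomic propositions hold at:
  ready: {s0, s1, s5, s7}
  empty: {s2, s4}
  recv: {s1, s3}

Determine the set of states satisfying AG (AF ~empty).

Sat(~empty) = {s0, s1, s3, s5, s6, s7}
AF ~empty: least fixpoint, start Z0 = {s0, s1, s3, s5, s6, s7}, add states with every successor in Z. Already a fixed point.
Sat(AF ~empty) = {s0, s1, s3, s5, s6, s7}
AG (AF ~empty): greatest fixpoint, start Z0 = {s0, s1, s3, s5, s6, s7}, keep only states in Sat with every successor in Z. Z1 = {s1, s3, s5, s6, s7}; fixed.
Sat(AG (AF ~empty)) = {s1, s3, s5, s6, s7}

{s1, s3, s5, s6, s7}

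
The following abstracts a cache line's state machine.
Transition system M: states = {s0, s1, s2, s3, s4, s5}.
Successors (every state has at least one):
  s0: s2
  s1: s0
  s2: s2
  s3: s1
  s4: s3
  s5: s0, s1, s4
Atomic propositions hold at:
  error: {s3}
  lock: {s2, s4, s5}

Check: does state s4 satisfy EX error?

Yes

Sat(EX error) = {s : some successor in {s3}} = {s4}
s4 ∈ Sat(EX error) = {s4}, so the formula holds at s4.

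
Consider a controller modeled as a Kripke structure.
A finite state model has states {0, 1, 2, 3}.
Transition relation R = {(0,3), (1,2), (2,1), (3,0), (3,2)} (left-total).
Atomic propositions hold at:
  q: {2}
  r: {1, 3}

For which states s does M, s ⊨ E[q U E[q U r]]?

{1, 2, 3}

E[q U r]: least fixpoint, start Z0 = Sat(r) = {1, 3}, add states in Sat(q) with some successor in Z. Z1 = {1, 2, 3}; fixed.
Sat(E[q U r]) = {1, 2, 3}
E[q U E[q U r]]: least fixpoint, start Z0 = Sat(E[q U r]) = {1, 2, 3}, add states in Sat(q) with some successor in Z. Already a fixed point.
Sat(E[q U E[q U r]]) = {1, 2, 3}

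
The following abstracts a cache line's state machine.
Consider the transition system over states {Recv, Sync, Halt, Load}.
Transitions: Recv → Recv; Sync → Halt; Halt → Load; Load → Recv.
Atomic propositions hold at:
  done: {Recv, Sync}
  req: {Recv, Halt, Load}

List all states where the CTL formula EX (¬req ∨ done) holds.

Sat(¬req) = {Sync}
Sat(¬req ∨ done) = {Recv, Sync}
Sat(EX (¬req ∨ done)) = {s : some successor in {Recv, Sync}} = {Recv, Load}

{Recv, Load}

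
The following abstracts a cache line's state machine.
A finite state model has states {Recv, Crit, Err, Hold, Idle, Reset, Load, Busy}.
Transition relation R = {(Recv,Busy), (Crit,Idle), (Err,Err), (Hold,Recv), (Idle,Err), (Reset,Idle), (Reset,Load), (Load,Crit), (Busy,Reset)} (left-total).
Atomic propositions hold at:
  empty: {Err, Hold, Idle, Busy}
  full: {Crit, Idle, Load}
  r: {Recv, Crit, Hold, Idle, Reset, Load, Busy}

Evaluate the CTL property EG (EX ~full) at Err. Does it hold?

Sat(~full) = {Recv, Err, Hold, Reset, Busy}
Sat(EX ~full) = {s : some successor in {Recv, Err, Hold, Reset, Busy}} = {Recv, Err, Hold, Idle, Busy}
EG (EX ~full): greatest fixpoint, start Z0 = {Recv, Err, Hold, Idle, Busy}, keep only states in Sat with some successor in Z. Z1 = {Recv, Err, Hold, Idle}; Z2 = {Err, Hold, Idle}; Z3 = {Err, Idle}; fixed.
Sat(EG (EX ~full)) = {Err, Idle}
Err ∈ Sat(EG (EX ~full)) = {Err, Idle}, so the formula holds at Err.

Yes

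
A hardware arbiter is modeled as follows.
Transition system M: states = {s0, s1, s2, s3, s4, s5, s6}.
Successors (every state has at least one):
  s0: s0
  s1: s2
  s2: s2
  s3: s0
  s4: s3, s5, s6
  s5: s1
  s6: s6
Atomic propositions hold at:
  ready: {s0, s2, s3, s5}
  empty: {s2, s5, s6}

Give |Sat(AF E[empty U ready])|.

E[empty U ready]: least fixpoint, start Z0 = Sat(ready) = {s0, s2, s3, s5}, add states in Sat(empty) with some successor in Z. Already a fixed point.
Sat(E[empty U ready]) = {s0, s2, s3, s5}
AF E[empty U ready]: least fixpoint, start Z0 = {s0, s2, s3, s5}, add states with every successor in Z. Z1 = {s0, s1, s2, s3, s5}; fixed.
Sat(AF E[empty U ready]) = {s0, s1, s2, s3, s5}
|Sat(AF E[empty U ready])| = |{s0, s1, s2, s3, s5}| = 5.

5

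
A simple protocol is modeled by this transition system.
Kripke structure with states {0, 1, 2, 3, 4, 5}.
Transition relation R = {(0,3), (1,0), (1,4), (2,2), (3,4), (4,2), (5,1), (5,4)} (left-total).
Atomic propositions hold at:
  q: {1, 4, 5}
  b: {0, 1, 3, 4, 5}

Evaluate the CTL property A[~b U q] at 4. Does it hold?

Sat(~b) = {2}
A[~b U q]: least fixpoint, start Z0 = Sat(q) = {1, 4, 5}, add states in Sat(~b) with every successor in Z. Already a fixed point.
Sat(A[~b U q]) = {1, 4, 5}
4 ∈ Sat(A[~b U q]) = {1, 4, 5}, so the formula holds at 4.

Yes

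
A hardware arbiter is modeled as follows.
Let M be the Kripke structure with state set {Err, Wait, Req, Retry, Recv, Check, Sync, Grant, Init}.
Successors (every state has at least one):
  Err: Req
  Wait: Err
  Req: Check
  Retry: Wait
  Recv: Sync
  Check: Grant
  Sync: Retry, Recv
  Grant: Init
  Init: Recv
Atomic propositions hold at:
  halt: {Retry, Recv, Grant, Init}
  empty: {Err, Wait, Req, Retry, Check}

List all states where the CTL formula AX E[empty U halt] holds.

{Err, Wait, Req, Retry, Check, Sync, Grant, Init}

E[empty U halt]: least fixpoint, start Z0 = Sat(halt) = {Retry, Recv, Grant, Init}, add states in Sat(empty) with some successor in Z. Z1 = {Retry, Recv, Check, Grant, Init}; Z2 = {Req, Retry, Recv, Check, Grant, Init}; Z3 = {Err, Req, Retry, Recv, Check, Grant, Init}; Z4 = {Err, Wait, Req, Retry, Recv, Check, Grant, Init}; fixed.
Sat(E[empty U halt]) = {Err, Wait, Req, Retry, Recv, Check, Grant, Init}
Sat(AX E[empty U halt]) = {s : every successor in {Err, Wait, Req, Retry, Recv, Check, Grant, Init}} = {Err, Wait, Req, Retry, Check, Sync, Grant, Init}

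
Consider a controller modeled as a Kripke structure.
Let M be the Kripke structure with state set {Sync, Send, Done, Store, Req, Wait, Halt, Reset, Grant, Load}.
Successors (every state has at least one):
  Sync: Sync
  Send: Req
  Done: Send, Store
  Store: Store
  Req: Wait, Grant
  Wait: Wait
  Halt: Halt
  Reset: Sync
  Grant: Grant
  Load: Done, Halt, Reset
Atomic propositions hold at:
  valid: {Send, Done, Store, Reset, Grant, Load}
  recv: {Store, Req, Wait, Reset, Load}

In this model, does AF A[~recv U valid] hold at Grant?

Yes

Sat(~recv) = {Sync, Send, Done, Halt, Grant}
A[~recv U valid]: least fixpoint, start Z0 = Sat(valid) = {Send, Done, Store, Reset, Grant, Load}, add states in Sat(~recv) with every successor in Z. Already a fixed point.
Sat(A[~recv U valid]) = {Send, Done, Store, Reset, Grant, Load}
AF A[~recv U valid]: least fixpoint, start Z0 = {Send, Done, Store, Reset, Grant, Load}, add states with every successor in Z. Already a fixed point.
Sat(AF A[~recv U valid]) = {Send, Done, Store, Reset, Grant, Load}
Grant ∈ Sat(AF A[~recv U valid]) = {Send, Done, Store, Reset, Grant, Load}, so the formula holds at Grant.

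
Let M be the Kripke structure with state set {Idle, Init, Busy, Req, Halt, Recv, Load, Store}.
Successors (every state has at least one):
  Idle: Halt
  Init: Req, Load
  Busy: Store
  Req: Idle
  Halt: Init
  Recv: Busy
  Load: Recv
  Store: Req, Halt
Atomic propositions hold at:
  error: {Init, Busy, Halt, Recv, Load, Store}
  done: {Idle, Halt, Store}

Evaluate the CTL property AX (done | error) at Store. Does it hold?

No

Sat(done | error) = {Idle, Init, Busy, Halt, Recv, Load, Store}
Sat(AX (done | error)) = {s : every successor in {Idle, Init, Busy, Halt, Recv, Load, Store}} = {Idle, Busy, Req, Halt, Recv, Load}
Store ∉ Sat(AX (done | error)) = {Idle, Busy, Req, Halt, Recv, Load}, so the formula does not hold at Store.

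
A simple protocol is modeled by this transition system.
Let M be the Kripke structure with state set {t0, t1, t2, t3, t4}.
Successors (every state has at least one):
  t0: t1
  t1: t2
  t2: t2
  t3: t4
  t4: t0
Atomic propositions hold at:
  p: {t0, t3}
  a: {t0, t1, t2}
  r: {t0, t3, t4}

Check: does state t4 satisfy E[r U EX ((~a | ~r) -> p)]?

Yes

Sat(~a) = {t3, t4}
Sat(~r) = {t1, t2}
Sat(~a | ~r) = {t1, t2, t3, t4}
Sat((~a | ~r) -> p) = {t0, t3}
Sat(EX ((~a | ~r) -> p)) = {s : some successor in {t0, t3}} = {t4}
E[r U EX ((~a | ~r) -> p)]: least fixpoint, start Z0 = Sat(EX ((~a | ~r) -> p)) = {t4}, add states in Sat(r) with some successor in Z. Z1 = {t3, t4}; fixed.
Sat(E[r U EX ((~a | ~r) -> p)]) = {t3, t4}
t4 ∈ Sat(E[r U EX ((~a | ~r) -> p)]) = {t3, t4}, so the formula holds at t4.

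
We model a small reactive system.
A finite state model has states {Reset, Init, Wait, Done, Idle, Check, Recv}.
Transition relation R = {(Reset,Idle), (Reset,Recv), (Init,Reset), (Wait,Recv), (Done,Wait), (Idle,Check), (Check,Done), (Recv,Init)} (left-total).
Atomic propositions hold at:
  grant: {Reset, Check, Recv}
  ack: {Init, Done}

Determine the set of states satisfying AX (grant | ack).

{Init, Wait, Idle, Check, Recv}

Sat(grant | ack) = {Reset, Init, Done, Check, Recv}
Sat(AX (grant | ack)) = {s : every successor in {Reset, Init, Done, Check, Recv}} = {Init, Wait, Idle, Check, Recv}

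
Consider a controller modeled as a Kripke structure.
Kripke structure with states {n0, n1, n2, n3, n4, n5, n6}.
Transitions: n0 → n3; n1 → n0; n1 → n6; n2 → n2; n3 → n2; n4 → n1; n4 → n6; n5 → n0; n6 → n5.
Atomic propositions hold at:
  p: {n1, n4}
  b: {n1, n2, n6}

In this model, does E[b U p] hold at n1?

Yes

E[b U p]: least fixpoint, start Z0 = Sat(p) = {n1, n4}, add states in Sat(b) with some successor in Z. Already a fixed point.
Sat(E[b U p]) = {n1, n4}
n1 ∈ Sat(E[b U p]) = {n1, n4}, so the formula holds at n1.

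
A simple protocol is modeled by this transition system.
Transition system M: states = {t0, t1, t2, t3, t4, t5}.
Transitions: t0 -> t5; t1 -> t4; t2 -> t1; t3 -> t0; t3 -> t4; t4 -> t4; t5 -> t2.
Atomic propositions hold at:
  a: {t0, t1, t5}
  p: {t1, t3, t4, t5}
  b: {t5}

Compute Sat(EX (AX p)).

{t1, t2, t3, t4, t5}

Sat(AX p) = {s : every successor in {t1, t3, t4, t5}} = {t0, t1, t2, t4}
Sat(EX (AX p)) = {s : some successor in {t0, t1, t2, t4}} = {t1, t2, t3, t4, t5}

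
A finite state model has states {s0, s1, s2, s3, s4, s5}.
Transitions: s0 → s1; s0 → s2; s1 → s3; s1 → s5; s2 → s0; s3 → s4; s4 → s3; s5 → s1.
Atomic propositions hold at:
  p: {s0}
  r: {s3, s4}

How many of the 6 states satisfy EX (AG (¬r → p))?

Sat(¬r) = {s0, s1, s2, s5}
Sat(¬r → p) = {s0, s3, s4}
AG (¬r → p): greatest fixpoint, start Z0 = {s0, s3, s4}, keep only states in Sat with every successor in Z. Z1 = {s3, s4}; fixed.
Sat(AG (¬r → p)) = {s3, s4}
Sat(EX (AG (¬r → p))) = {s : some successor in {s3, s4}} = {s1, s3, s4}
|Sat(EX (AG (¬r → p)))| = |{s1, s3, s4}| = 3.

3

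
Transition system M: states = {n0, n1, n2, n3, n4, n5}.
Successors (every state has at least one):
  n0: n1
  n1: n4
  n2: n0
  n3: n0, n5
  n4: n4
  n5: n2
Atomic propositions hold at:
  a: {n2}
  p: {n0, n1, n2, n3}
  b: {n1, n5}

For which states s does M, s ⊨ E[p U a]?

{n2}

E[p U a]: least fixpoint, start Z0 = Sat(a) = {n2}, add states in Sat(p) with some successor in Z. Already a fixed point.
Sat(E[p U a]) = {n2}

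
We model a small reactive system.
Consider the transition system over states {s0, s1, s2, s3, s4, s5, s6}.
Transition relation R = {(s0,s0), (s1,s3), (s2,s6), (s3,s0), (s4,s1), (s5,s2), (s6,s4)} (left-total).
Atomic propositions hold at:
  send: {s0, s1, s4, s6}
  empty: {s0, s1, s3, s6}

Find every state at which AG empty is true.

{s0, s1, s3}

AG empty: greatest fixpoint, start Z0 = {s0, s1, s3, s6}, keep only states in Sat with every successor in Z. Z1 = {s0, s1, s3}; fixed.
Sat(AG empty) = {s0, s1, s3}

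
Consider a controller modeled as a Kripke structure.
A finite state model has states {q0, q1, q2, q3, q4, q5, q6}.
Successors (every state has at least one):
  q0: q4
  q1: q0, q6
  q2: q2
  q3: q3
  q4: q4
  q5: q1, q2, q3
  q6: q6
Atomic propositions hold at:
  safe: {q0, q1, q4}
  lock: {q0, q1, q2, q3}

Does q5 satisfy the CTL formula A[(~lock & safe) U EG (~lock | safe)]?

Sat(~lock) = {q4, q5, q6}
Sat(~lock & safe) = {q4}
Sat(~lock | safe) = {q0, q1, q4, q5, q6}
EG (~lock | safe): greatest fixpoint, start Z0 = {q0, q1, q4, q5, q6}, keep only states in Sat with some successor in Z. Already a fixed point.
Sat(EG (~lock | safe)) = {q0, q1, q4, q5, q6}
A[(~lock & safe) U EG (~lock | safe)]: least fixpoint, start Z0 = Sat(EG (~lock | safe)) = {q0, q1, q4, q5, q6}, add states in Sat(~lock & safe) with every successor in Z. Already a fixed point.
Sat(A[(~lock & safe) U EG (~lock | safe)]) = {q0, q1, q4, q5, q6}
q5 ∈ Sat(A[(~lock & safe) U EG (~lock | safe)]) = {q0, q1, q4, q5, q6}, so the formula holds at q5.

Yes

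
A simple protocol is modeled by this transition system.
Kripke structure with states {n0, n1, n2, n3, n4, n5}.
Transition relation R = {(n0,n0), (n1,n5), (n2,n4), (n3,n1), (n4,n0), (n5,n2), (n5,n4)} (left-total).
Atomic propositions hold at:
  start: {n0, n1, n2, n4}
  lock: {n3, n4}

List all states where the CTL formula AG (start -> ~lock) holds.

Sat(~lock) = {n0, n1, n2, n5}
Sat(start -> ~lock) = {n0, n1, n2, n3, n5}
AG (start -> ~lock): greatest fixpoint, start Z0 = {n0, n1, n2, n3, n5}, keep only states in Sat with every successor in Z. Z1 = {n0, n1, n3}; Z2 = {n0, n3}; Z3 = {n0}; fixed.
Sat(AG (start -> ~lock)) = {n0}

{n0}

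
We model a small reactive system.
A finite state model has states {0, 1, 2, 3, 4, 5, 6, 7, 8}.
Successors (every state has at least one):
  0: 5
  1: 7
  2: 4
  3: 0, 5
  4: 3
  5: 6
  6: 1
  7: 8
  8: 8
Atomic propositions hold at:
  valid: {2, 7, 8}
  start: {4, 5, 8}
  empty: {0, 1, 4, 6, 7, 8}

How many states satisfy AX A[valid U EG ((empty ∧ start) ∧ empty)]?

Sat(empty ∧ start) = {4, 8}
Sat((empty ∧ start) ∧ empty) = {4, 8}
EG ((empty ∧ start) ∧ empty): greatest fixpoint, start Z0 = {4, 8}, keep only states in Sat with some successor in Z. Z1 = {8}; fixed.
Sat(EG ((empty ∧ start) ∧ empty)) = {8}
A[valid U EG ((empty ∧ start) ∧ empty)]: least fixpoint, start Z0 = Sat(EG ((empty ∧ start) ∧ empty)) = {8}, add states in Sat(valid) with every successor in Z. Z1 = {7, 8}; fixed.
Sat(A[valid U EG ((empty ∧ start) ∧ empty)]) = {7, 8}
Sat(AX A[valid U EG ((empty ∧ start) ∧ empty)]) = {s : every successor in {7, 8}} = {1, 7, 8}
|Sat(AX A[valid U EG ((empty ∧ start) ∧ empty)])| = |{1, 7, 8}| = 3.

3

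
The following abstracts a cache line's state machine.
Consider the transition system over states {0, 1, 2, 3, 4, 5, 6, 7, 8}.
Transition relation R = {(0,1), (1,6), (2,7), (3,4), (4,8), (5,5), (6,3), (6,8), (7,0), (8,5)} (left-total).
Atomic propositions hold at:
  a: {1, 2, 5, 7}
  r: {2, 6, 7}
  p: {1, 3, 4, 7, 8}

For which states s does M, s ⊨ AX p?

{0, 2, 3, 4, 6}

Sat(AX p) = {s : every successor in {1, 3, 4, 7, 8}} = {0, 2, 3, 4, 6}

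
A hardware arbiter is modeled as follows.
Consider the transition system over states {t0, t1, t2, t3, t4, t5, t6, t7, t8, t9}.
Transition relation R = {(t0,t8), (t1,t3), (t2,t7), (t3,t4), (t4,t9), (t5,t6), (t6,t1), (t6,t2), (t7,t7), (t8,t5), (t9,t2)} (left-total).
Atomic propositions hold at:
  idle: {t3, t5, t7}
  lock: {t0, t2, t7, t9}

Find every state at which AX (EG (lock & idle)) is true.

Sat(lock & idle) = {t7}
EG (lock & idle): greatest fixpoint, start Z0 = {t7}, keep only states in Sat with some successor in Z. Already a fixed point.
Sat(EG (lock & idle)) = {t7}
Sat(AX (EG (lock & idle))) = {s : every successor in {t7}} = {t2, t7}

{t2, t7}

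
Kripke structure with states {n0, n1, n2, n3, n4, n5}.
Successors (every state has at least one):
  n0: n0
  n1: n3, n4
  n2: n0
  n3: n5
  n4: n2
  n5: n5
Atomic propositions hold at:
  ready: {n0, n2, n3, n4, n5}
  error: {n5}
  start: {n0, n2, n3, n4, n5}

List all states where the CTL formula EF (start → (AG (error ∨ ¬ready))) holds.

{n1, n3, n5}

Sat(¬ready) = {n1}
Sat(error ∨ ¬ready) = {n1, n5}
AG (error ∨ ¬ready): greatest fixpoint, start Z0 = {n1, n5}, keep only states in Sat with every successor in Z. Z1 = {n5}; fixed.
Sat(AG (error ∨ ¬ready)) = {n5}
Sat(start → (AG (error ∨ ¬ready))) = {n1, n5}
EF (start → (AG (error ∨ ¬ready))): least fixpoint, start Z0 = {n1, n5}, add states with some successor in Z. Z1 = {n1, n3, n5}; fixed.
Sat(EF (start → (AG (error ∨ ¬ready)))) = {n1, n3, n5}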